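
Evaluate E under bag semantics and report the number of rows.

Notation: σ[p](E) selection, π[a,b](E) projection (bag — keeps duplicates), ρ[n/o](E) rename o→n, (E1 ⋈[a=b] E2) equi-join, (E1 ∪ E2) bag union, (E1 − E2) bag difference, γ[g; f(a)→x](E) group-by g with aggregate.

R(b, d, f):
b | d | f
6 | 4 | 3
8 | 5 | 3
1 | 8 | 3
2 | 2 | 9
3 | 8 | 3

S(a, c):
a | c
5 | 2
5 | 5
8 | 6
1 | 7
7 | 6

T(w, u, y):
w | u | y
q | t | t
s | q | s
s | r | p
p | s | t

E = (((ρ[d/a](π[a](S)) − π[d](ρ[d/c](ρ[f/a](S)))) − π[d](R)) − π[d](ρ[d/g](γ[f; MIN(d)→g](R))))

Per-node cardinality:
  S → 5
  π[a](S) → 5
  ρ[d/a](π[a](S)) → 5
  S → 5
  ρ[f/a](S) → 5
  ρ[d/c](ρ[f/a](S)) → 5
  π[d](ρ[d/c](ρ[f/a](S))) → 5
  (ρ[d/a](π[a](S)) − π[d](ρ[d/c](ρ[f/a](S)))) → 3
  R → 5
  π[d](R) → 5
  ((ρ[d/a](π[a](S)) − π[d](ρ[d/c](ρ[f/a](S)))) − π[d](R)) → 1
  R → 5
  γ[f; MIN(d)→g](R) → 2
  ρ[d/g](γ[f; MIN(d)→g](R)) → 2
  π[d](ρ[d/g](γ[f; MIN(d)→g](R))) → 2
  (((ρ[d/a](π[a](S)) − π[d](ρ[d/c](ρ[f/a](S)))) − π[d](R)) − π[d](ρ[d/g](γ[f; MIN(d)→g](R)))) → 1

|E| = 1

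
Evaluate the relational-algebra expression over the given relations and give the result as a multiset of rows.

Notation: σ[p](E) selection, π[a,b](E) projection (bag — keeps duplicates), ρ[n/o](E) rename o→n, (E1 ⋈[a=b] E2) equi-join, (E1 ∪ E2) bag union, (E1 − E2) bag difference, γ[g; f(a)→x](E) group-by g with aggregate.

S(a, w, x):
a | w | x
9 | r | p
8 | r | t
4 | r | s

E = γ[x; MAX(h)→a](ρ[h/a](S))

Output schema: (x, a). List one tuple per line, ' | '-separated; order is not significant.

Stepwise |·|:
  S → 3
  ρ[h/a](S) → 3
  γ[x; MAX(h)→a](ρ[h/a](S)) → 3

== RESULT ==
x | a
p | 9
s | 4
t | 8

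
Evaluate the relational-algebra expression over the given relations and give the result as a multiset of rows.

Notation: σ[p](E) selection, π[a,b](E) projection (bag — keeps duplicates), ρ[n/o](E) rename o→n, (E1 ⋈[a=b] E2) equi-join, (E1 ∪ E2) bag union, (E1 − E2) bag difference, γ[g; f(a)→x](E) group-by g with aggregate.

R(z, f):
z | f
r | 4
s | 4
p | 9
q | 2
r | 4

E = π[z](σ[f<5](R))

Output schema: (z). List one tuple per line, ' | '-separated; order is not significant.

Subexpression sizes:
  R → 5
  σ[f<5](R) → 4
  π[z](σ[f<5](R)) → 4

== RESULT ==
z
q
r
r
s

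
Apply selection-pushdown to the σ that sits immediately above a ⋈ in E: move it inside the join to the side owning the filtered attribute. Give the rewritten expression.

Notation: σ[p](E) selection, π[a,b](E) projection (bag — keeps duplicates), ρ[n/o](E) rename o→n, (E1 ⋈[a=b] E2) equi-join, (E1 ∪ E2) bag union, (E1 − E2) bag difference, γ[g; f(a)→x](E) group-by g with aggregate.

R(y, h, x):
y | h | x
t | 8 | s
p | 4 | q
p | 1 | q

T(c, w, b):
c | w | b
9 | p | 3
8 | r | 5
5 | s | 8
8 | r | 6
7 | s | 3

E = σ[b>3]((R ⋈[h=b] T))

σ filters on b, owned by the right side.
E' = (R ⋈[h=b] σ[b>3](T))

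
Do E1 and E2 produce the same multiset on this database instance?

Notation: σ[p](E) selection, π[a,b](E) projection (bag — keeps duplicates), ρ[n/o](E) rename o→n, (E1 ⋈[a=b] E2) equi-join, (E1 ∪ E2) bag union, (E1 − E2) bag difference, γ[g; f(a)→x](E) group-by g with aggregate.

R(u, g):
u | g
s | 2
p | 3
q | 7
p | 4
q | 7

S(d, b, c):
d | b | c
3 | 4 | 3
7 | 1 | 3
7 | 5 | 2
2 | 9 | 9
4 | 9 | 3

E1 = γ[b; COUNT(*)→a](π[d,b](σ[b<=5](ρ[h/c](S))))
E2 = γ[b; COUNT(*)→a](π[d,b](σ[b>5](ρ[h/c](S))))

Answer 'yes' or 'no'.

E1 row counts bottom-up:
  S → 5
  ρ[h/c](S) → 5
  σ[b<=5](ρ[h/c](S)) → 3
  π[d,b](σ[b<=5](ρ[h/c](S))) → 3
  γ[b; COUNT(*)→a](π[d,b](σ[b<=5](ρ[h/c](S)))) → 3
E2 row counts bottom-up:
  S → 5
  ρ[h/c](S) → 5
  σ[b>5](ρ[h/c](S)) → 2
  π[d,b](σ[b>5](ρ[h/c](S))) → 2
  γ[b; COUNT(*)→a](π[d,b](σ[b>5](ρ[h/c](S)))) → 1

E1 result:
b | a
1 | 1
4 | 1
5 | 1
E2 result:
b | a
9 | 2
Witness: (1, 1) appears 1× in E1 but 0× in E2.

no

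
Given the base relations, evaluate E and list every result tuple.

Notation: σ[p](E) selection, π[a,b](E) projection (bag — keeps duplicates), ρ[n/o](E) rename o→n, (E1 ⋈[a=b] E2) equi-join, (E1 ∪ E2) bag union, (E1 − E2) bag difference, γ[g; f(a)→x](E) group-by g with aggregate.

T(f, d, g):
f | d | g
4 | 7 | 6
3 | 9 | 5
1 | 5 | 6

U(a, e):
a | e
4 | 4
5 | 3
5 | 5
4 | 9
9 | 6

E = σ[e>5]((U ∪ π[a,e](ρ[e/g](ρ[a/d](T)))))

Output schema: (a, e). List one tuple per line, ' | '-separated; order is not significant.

Subexpression sizes:
  U → 5
  T → 3
  ρ[a/d](T) → 3
  ρ[e/g](ρ[a/d](T)) → 3
  π[a,e](ρ[e/g](ρ[a/d](T))) → 3
  (U ∪ π[a,e](ρ[e/g](ρ[a/d](T)))) → 8
  σ[e>5]((U ∪ π[a,e](ρ[e/g](ρ[a/d](T))))) → 4

== RESULT ==
a | e
4 | 9
5 | 6
7 | 6
9 | 6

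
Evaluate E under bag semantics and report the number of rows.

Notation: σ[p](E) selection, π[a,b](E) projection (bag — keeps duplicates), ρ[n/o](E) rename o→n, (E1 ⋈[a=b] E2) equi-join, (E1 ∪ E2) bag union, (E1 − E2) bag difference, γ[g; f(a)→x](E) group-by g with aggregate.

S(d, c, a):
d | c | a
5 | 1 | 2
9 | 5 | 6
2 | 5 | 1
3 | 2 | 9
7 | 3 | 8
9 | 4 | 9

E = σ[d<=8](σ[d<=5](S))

Row counts bottom-up:
  S → 6
  σ[d<=5](S) → 3
  σ[d<=8](σ[d<=5](S)) → 3

|E| = 3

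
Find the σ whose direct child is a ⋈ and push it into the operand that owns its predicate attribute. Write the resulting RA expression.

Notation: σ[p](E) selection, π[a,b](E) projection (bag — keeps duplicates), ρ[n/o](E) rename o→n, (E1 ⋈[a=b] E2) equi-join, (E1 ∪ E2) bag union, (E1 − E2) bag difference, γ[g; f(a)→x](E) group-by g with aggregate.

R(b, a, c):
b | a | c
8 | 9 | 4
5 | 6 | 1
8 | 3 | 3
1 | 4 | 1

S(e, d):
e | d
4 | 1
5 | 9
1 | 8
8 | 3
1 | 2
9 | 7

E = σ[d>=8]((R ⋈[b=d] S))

σ filters on d, owned by the right side.
E' = (R ⋈[b=d] σ[d>=8](S))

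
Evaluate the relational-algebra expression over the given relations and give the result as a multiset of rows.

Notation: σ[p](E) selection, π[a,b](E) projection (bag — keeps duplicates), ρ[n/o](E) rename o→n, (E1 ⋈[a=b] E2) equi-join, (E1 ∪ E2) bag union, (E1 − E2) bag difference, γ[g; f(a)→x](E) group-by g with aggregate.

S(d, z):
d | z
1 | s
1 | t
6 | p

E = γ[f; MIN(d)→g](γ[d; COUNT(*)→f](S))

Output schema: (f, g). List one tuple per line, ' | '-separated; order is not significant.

Row counts bottom-up:
  S → 3
  γ[d; COUNT(*)→f](S) → 2
  γ[f; MIN(d)→g](γ[d; COUNT(*)→f](S)) → 2

== RESULT ==
f | g
1 | 6
2 | 1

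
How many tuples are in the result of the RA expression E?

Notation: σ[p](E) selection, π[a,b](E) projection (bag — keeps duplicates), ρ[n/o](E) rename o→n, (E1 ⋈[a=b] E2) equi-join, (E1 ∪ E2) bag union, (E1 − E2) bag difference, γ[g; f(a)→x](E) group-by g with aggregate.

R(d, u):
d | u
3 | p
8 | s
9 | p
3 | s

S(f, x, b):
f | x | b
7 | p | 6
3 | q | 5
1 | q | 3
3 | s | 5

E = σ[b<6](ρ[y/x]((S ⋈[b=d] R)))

Row counts bottom-up:
  S → 4
  R → 4
  (S ⋈[b=d] R) → 2
  ρ[y/x]((S ⋈[b=d] R)) → 2
  σ[b<6](ρ[y/x]((S ⋈[b=d] R))) → 2

|E| = 2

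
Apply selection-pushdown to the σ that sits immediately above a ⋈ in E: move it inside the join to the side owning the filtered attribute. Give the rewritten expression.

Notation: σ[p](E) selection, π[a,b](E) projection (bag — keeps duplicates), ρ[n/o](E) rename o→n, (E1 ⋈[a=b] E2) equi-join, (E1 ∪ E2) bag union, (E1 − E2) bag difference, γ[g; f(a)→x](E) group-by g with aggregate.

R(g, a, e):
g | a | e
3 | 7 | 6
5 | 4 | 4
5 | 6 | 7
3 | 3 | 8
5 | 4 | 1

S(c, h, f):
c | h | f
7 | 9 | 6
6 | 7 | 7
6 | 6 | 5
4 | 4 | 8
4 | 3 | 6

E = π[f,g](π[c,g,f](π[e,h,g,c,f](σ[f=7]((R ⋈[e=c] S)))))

σ filters on f, owned by the right side.
E' = π[f,g](π[c,g,f](π[e,h,g,c,f]((R ⋈[e=c] σ[f=7](S)))))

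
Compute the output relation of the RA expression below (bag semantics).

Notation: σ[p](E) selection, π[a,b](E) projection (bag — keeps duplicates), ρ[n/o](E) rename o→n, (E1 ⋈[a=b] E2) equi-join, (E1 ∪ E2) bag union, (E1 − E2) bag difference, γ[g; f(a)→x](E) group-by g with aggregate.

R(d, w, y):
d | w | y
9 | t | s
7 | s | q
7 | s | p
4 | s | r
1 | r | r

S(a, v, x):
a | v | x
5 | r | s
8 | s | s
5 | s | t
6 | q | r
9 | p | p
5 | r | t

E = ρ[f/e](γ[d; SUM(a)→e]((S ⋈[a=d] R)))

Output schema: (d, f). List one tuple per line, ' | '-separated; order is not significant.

Stepwise |·|:
  S → 6
  R → 5
  (S ⋈[a=d] R) → 1
  γ[d; SUM(a)→e]((S ⋈[a=d] R)) → 1
  ρ[f/e](γ[d; SUM(a)→e]((S ⋈[a=d] R))) → 1

== RESULT ==
d | f
9 | 9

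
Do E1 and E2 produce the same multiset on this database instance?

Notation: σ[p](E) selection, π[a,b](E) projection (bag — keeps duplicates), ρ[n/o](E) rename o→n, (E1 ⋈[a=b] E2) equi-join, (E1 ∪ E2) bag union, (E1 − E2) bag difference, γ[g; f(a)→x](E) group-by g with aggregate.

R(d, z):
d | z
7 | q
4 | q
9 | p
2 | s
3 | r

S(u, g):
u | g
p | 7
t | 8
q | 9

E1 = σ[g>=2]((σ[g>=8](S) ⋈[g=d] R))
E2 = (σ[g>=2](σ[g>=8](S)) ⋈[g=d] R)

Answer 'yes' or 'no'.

E1 row counts bottom-up:
  S → 3
  σ[g>=8](S) → 2
  R → 5
  (σ[g>=8](S) ⋈[g=d] R) → 1
  σ[g>=2]((σ[g>=8](S) ⋈[g=d] R)) → 1
E2 row counts bottom-up:
  S → 3
  σ[g>=8](S) → 2
  σ[g>=2](σ[g>=8](S)) → 2
  R → 5
  (σ[g>=2](σ[g>=8](S)) ⋈[g=d] R) → 1

E1 and E2 produce the same multiset:
u | g | d | z
q | 9 | 9 | p

yes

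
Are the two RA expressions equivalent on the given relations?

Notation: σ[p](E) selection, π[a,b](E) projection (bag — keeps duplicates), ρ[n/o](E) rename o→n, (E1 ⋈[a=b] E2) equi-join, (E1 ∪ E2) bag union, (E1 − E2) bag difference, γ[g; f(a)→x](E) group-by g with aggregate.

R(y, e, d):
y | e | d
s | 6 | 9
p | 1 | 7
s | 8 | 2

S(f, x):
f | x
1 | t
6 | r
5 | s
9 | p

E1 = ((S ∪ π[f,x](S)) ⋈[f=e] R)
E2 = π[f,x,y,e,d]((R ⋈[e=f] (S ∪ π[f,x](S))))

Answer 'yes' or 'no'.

E1 per-node cardinality:
  S → 4
  S → 4
  π[f,x](S) → 4
  (S ∪ π[f,x](S)) → 8
  R → 3
  ((S ∪ π[f,x](S)) ⋈[f=e] R) → 4
E2 per-node cardinality:
  R → 3
  S → 4
  S → 4
  π[f,x](S) → 4
  (S ∪ π[f,x](S)) → 8
  (R ⋈[e=f] (S ∪ π[f,x](S))) → 4
  π[f,x,y,e,d]((R ⋈[e=f] (S ∪ π[f,x](S)))) → 4

E1 and E2 produce the same multiset:
f | x | y | e | d
1 | t | p | 1 | 7
1 | t | p | 1 | 7
6 | r | s | 6 | 9
6 | r | s | 6 | 9

yes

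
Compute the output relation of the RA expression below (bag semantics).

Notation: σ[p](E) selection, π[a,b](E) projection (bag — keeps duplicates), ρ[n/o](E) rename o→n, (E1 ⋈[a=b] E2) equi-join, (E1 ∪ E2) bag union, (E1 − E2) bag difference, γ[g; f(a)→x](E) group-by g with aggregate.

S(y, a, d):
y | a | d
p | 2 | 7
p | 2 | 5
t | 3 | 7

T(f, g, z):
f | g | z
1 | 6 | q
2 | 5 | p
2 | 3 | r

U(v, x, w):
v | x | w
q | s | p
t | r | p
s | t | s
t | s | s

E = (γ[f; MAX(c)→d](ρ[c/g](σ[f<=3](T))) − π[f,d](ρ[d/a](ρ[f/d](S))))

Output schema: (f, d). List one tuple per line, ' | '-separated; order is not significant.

Stepwise |·|:
  T → 3
  σ[f<=3](T) → 3
  ρ[c/g](σ[f<=3](T)) → 3
  γ[f; MAX(c)→d](ρ[c/g](σ[f<=3](T))) → 2
  S → 3
  ρ[f/d](S) → 3
  ρ[d/a](ρ[f/d](S)) → 3
  π[f,d](ρ[d/a](ρ[f/d](S))) → 3
  (γ[f; MAX(c)→d](ρ[c/g](σ[f<=3](T))) − π[f,d](ρ[d/a](ρ[f/d](S)))) → 2

== RESULT ==
f | d
1 | 6
2 | 5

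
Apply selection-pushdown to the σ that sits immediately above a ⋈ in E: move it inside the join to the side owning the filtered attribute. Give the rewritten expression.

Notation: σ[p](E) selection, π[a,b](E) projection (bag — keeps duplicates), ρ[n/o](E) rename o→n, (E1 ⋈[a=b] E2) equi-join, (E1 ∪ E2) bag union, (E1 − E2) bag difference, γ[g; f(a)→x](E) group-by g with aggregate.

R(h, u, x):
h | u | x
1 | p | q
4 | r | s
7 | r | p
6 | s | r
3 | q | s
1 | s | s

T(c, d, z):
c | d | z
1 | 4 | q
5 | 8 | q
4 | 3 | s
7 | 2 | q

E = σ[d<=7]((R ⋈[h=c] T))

σ filters on d, owned by the right side.
E' = (R ⋈[h=c] σ[d<=7](T))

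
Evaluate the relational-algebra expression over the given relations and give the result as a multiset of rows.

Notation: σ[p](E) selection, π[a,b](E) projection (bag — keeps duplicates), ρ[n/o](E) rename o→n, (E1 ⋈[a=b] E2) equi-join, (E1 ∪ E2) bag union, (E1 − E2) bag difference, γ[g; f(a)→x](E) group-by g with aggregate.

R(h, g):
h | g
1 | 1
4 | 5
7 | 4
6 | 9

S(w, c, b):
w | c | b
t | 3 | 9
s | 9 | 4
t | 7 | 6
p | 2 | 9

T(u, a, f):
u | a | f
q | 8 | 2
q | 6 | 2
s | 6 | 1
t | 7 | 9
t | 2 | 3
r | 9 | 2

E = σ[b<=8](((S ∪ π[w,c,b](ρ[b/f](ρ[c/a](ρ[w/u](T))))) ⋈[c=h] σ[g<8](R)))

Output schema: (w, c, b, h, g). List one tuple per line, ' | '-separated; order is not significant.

Row counts bottom-up:
  S → 4
  T → 6
  ρ[w/u](T) → 6
  ρ[c/a](ρ[w/u](T)) → 6
  ρ[b/f](ρ[c/a](ρ[w/u](T))) → 6
  π[w,c,b](ρ[b/f](ρ[c/a](ρ[w/u](T)))) → 6
  (S ∪ π[w,c,b](ρ[b/f](ρ[c/a](ρ[w/u](T))))) → 10
  R → 4
  σ[g<8](R) → 3
  ((S ∪ π[w,c,b](ρ[b/f](ρ[c/a](ρ[w/u](T))))) ⋈[c=h] σ[g<8](R)) → 2
  σ[b<=8](((S ∪ π[w,c,b](ρ[b/f](ρ[c/a](ρ[w/u](T))))) ⋈[c=h] σ[g<8](R))) → 1

== RESULT ==
w | c | b | h | g
t | 7 | 6 | 7 | 4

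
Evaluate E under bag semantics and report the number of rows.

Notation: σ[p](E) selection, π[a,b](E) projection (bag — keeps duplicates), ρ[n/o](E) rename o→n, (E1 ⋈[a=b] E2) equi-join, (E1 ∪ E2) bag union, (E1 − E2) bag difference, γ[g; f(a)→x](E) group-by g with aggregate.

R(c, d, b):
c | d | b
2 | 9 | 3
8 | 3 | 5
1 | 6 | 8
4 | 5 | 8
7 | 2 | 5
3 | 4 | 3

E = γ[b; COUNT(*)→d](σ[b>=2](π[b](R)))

Subexpression sizes:
  R → 6
  π[b](R) → 6
  σ[b>=2](π[b](R)) → 6
  γ[b; COUNT(*)→d](σ[b>=2](π[b](R))) → 3

|E| = 3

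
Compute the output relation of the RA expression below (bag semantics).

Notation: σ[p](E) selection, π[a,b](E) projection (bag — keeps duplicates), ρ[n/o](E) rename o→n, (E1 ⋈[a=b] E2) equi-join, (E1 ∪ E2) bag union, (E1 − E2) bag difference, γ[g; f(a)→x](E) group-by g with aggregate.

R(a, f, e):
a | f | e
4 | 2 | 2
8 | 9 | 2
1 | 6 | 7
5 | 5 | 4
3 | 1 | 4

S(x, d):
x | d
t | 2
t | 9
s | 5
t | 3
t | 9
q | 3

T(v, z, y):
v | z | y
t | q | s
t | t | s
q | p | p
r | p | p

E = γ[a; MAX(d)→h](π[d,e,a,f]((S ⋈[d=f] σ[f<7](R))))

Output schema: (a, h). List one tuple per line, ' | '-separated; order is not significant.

Per-node cardinality:
  S → 6
  R → 5
  σ[f<7](R) → 4
  (S ⋈[d=f] σ[f<7](R)) → 2
  π[d,e,a,f]((S ⋈[d=f] σ[f<7](R))) → 2
  γ[a; MAX(d)→h](π[d,e,a,f]((S ⋈[d=f] σ[f<7](R)))) → 2

== RESULT ==
a | h
4 | 2
5 | 5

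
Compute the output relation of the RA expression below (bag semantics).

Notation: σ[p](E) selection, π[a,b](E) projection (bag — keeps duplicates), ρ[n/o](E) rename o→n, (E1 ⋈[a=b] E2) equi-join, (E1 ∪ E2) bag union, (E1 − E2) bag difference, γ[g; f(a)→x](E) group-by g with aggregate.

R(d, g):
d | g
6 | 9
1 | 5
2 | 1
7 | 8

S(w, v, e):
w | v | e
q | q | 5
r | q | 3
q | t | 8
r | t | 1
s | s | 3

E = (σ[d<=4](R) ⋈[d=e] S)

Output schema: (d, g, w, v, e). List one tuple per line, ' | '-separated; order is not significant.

Subexpression sizes:
  R → 4
  σ[d<=4](R) → 2
  S → 5
  (σ[d<=4](R) ⋈[d=e] S) → 1

== RESULT ==
d | g | w | v | e
1 | 5 | r | t | 1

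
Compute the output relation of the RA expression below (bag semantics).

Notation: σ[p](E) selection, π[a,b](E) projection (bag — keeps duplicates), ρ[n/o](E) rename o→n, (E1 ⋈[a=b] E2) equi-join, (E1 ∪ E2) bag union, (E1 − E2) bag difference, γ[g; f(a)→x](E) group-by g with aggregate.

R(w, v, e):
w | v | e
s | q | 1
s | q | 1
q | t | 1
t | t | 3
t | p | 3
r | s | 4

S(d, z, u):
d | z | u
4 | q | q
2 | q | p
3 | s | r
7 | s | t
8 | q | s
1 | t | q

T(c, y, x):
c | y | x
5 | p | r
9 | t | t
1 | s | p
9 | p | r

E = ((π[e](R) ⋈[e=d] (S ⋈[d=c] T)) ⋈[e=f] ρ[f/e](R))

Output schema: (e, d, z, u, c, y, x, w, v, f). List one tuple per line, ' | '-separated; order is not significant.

Row counts bottom-up:
  R → 6
  π[e](R) → 6
  S → 6
  T → 4
  (S ⋈[d=c] T) → 1
  (π[e](R) ⋈[e=d] (S ⋈[d=c] T)) → 3
  R → 6
  ρ[f/e](R) → 6
  ((π[e](R) ⋈[e=d] (S ⋈[d=c] T)) ⋈[e=f] ρ[f/e](R)) → 9

== RESULT ==
e | d | z | u | c | y | x | w | v | f
1 | 1 | t | q | 1 | s | p | q | t | 1
1 | 1 | t | q | 1 | s | p | q | t | 1
1 | 1 | t | q | 1 | s | p | q | t | 1
1 | 1 | t | q | 1 | s | p | s | q | 1
1 | 1 | t | q | 1 | s | p | s | q | 1
1 | 1 | t | q | 1 | s | p | s | q | 1
1 | 1 | t | q | 1 | s | p | s | q | 1
1 | 1 | t | q | 1 | s | p | s | q | 1
1 | 1 | t | q | 1 | s | p | s | q | 1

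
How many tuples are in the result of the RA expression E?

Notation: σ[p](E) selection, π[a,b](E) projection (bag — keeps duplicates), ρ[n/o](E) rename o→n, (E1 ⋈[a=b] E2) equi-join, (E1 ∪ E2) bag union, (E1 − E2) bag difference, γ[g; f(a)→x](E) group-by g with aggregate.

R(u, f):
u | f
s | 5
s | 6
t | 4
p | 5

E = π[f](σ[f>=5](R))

Stepwise |·|:
  R → 4
  σ[f>=5](R) → 3
  π[f](σ[f>=5](R)) → 3

|E| = 3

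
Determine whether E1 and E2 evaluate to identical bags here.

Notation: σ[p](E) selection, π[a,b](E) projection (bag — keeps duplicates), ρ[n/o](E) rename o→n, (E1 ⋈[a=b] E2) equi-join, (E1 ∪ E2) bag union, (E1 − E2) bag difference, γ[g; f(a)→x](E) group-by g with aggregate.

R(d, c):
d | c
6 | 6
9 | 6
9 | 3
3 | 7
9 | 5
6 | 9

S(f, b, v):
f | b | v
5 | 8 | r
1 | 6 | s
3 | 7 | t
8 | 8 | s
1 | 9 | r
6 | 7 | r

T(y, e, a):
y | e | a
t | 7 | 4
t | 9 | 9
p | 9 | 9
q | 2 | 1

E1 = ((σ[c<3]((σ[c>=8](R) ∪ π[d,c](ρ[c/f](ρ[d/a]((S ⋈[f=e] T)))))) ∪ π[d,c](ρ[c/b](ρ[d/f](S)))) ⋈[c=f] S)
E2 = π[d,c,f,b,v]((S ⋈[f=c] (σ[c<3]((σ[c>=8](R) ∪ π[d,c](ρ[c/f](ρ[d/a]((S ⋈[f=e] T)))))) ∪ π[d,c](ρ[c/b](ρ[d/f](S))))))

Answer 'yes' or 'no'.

E1 stepwise |·|:
  R → 6
  σ[c>=8](R) → 1
  S → 6
  T → 4
  (S ⋈[f=e] T) → 0
  ρ[d/a]((S ⋈[f=e] T)) → 0
  ρ[c/f](ρ[d/a]((S ⋈[f=e] T))) → 0
  π[d,c](ρ[c/f](ρ[d/a]((S ⋈[f=e] T)))) → 0
  (σ[c>=8](R) ∪ π[d,c](ρ[c/f](ρ[d/a]((S ⋈[f=e] T))))) → 1
  σ[c<3]((σ[c>=8](R) ∪ π[d,c](ρ[c/f](ρ[d/a]((S ⋈[f=e] T)))))) → 0
  S → 6
  ρ[d/f](S) → 6
  ρ[c/b](ρ[d/f](S)) → 6
  π[d,c](ρ[c/b](ρ[d/f](S))) → 6
  (σ[c<3]((σ[c>=8](R) ∪ π[d,c](ρ[c/f](ρ[d/a]((S ⋈[f=e] T)))))) ∪ π[d,c](ρ[c/b](ρ[d/f](S)))) → 6
  S → 6
  ((σ[c<3]((σ[c>=8](R) ∪ π[d,c](ρ[c/f](ρ[d/a]((S ⋈[f=e] T)))))) ∪ π[d,c](ρ[c/b](ρ[d/f](S)))) ⋈[c=f] S) → 3
E2 stepwise |·|:
  S → 6
  R → 6
  σ[c>=8](R) → 1
  S → 6
  T → 4
  (S ⋈[f=e] T) → 0
  ρ[d/a]((S ⋈[f=e] T)) → 0
  ρ[c/f](ρ[d/a]((S ⋈[f=e] T))) → 0
  π[d,c](ρ[c/f](ρ[d/a]((S ⋈[f=e] T)))) → 0
  (σ[c>=8](R) ∪ π[d,c](ρ[c/f](ρ[d/a]((S ⋈[f=e] T))))) → 1
  σ[c<3]((σ[c>=8](R) ∪ π[d,c](ρ[c/f](ρ[d/a]((S ⋈[f=e] T)))))) → 0
  S → 6
  ρ[d/f](S) → 6
  ρ[c/b](ρ[d/f](S)) → 6
  π[d,c](ρ[c/b](ρ[d/f](S))) → 6
  (σ[c<3]((σ[c>=8](R) ∪ π[d,c](ρ[c/f](ρ[d/a]((S ⋈[f=e] T)))))) ∪ π[d,c](ρ[c/b](ρ[d/f](S)))) → 6
  (S ⋈[f=c] (σ[c<3]((σ[c>=8](R) ∪ π[d,c](ρ[c/f](ρ[d/a]((S ⋈[f=e] T)))))) ∪ π[d,c](ρ[c/b](ρ[d/f](S))))) → 3
  π[d,c,f,b,v]((S ⋈[f=c] (σ[c<3]((σ[c>=8](R) ∪ π[d,c](ρ[c/f](ρ[d/a]((S ⋈[f=e] T)))))) ∪ π[d,c](ρ[c/b](ρ[d/f](S)))))) → 3

E1 and E2 produce the same multiset:
d | c | f | b | v
1 | 6 | 6 | 7 | r
5 | 8 | 8 | 8 | s
8 | 8 | 8 | 8 | s

yes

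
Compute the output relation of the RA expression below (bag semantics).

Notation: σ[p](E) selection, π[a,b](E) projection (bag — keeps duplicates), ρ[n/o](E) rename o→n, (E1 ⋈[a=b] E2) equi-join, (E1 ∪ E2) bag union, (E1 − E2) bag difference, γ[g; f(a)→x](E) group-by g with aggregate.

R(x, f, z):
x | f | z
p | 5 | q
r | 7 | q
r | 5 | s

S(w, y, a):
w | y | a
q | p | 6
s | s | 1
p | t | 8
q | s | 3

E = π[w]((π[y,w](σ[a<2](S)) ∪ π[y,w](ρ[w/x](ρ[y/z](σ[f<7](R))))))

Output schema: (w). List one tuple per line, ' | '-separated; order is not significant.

Stepwise |·|:
  S → 4
  σ[a<2](S) → 1
  π[y,w](σ[a<2](S)) → 1
  R → 3
  σ[f<7](R) → 2
  ρ[y/z](σ[f<7](R)) → 2
  ρ[w/x](ρ[y/z](σ[f<7](R))) → 2
  π[y,w](ρ[w/x](ρ[y/z](σ[f<7](R)))) → 2
  (π[y,w](σ[a<2](S)) ∪ π[y,w](ρ[w/x](ρ[y/z](σ[f<7](R))))) → 3
  π[w]((π[y,w](σ[a<2](S)) ∪ π[y,w](ρ[w/x](ρ[y/z](σ[f<7](R)))))) → 3

== RESULT ==
w
p
r
s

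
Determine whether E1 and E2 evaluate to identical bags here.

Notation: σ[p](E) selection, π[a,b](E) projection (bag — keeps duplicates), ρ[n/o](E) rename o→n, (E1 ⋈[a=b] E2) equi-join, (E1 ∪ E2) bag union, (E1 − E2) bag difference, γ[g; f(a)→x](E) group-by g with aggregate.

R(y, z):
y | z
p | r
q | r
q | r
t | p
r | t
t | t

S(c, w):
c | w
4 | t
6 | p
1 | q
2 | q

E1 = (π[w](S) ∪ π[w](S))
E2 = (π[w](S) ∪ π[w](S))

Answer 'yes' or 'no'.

E1 subexpression sizes:
  S → 4
  π[w](S) → 4
  S → 4
  π[w](S) → 4
  (π[w](S) ∪ π[w](S)) → 8
E2 subexpression sizes:
  S → 4
  π[w](S) → 4
  S → 4
  π[w](S) → 4
  (π[w](S) ∪ π[w](S)) → 8

E1 and E2 produce the same multiset:
w
p
p
q
q
q
q
t
t

yes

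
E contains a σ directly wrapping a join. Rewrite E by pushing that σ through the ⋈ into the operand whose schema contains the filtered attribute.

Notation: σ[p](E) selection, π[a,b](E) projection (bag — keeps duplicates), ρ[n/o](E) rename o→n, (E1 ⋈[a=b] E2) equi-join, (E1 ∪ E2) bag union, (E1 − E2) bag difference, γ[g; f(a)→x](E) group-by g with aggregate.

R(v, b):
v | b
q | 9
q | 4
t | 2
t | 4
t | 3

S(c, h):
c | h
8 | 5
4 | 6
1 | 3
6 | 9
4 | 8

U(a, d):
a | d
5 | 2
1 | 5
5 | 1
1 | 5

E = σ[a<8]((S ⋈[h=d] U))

σ filters on a, owned by the right side.
E' = (S ⋈[h=d] σ[a<8](U))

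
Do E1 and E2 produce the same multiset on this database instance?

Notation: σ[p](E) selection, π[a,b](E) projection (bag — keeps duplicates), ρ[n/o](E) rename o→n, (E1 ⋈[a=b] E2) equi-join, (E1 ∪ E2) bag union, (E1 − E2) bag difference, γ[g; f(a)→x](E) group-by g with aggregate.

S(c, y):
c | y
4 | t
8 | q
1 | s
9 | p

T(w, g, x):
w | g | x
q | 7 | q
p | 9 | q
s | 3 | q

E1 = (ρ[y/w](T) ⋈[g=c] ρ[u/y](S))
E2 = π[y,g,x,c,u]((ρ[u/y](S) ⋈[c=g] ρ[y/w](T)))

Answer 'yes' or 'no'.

E1 row counts bottom-up:
  T → 3
  ρ[y/w](T) → 3
  S → 4
  ρ[u/y](S) → 4
  (ρ[y/w](T) ⋈[g=c] ρ[u/y](S)) → 1
E2 row counts bottom-up:
  S → 4
  ρ[u/y](S) → 4
  T → 3
  ρ[y/w](T) → 3
  (ρ[u/y](S) ⋈[c=g] ρ[y/w](T)) → 1
  π[y,g,x,c,u]((ρ[u/y](S) ⋈[c=g] ρ[y/w](T))) → 1

E1 and E2 produce the same multiset:
y | g | x | c | u
p | 9 | q | 9 | p

yes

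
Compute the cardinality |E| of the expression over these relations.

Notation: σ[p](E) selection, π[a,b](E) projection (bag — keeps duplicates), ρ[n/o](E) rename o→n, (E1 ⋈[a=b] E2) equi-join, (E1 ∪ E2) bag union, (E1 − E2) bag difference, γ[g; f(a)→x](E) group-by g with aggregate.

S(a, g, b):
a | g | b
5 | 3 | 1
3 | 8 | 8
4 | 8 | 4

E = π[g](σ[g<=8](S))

Subexpression sizes:
  S → 3
  σ[g<=8](S) → 3
  π[g](σ[g<=8](S)) → 3

|E| = 3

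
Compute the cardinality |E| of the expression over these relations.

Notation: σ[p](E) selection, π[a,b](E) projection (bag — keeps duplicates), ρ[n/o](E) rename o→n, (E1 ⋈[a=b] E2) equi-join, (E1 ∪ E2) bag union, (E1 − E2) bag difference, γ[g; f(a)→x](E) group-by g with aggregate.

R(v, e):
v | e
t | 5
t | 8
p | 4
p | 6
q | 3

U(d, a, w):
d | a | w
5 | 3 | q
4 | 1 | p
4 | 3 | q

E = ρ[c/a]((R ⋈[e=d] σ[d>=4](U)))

Per-node cardinality:
  R → 5
  U → 3
  σ[d>=4](U) → 3
  (R ⋈[e=d] σ[d>=4](U)) → 3
  ρ[c/a]((R ⋈[e=d] σ[d>=4](U))) → 3

|E| = 3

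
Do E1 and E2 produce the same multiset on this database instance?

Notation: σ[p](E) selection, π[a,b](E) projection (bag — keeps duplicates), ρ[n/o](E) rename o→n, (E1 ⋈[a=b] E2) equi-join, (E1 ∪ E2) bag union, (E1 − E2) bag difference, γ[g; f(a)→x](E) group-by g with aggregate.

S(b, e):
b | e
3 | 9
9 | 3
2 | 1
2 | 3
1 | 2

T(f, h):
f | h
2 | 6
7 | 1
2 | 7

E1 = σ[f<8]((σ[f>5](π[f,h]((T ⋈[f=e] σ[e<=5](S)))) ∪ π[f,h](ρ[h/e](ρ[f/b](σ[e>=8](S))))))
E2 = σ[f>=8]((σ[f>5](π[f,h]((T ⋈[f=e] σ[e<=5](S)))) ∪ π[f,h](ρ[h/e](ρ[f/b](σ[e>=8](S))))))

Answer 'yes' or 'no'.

E1 subexpression sizes:
  T → 3
  S → 5
  σ[e<=5](S) → 4
  (T ⋈[f=e] σ[e<=5](S)) → 2
  π[f,h]((T ⋈[f=e] σ[e<=5](S))) → 2
  σ[f>5](π[f,h]((T ⋈[f=e] σ[e<=5](S)))) → 0
  S → 5
  σ[e>=8](S) → 1
  ρ[f/b](σ[e>=8](S)) → 1
  ρ[h/e](ρ[f/b](σ[e>=8](S))) → 1
  π[f,h](ρ[h/e](ρ[f/b](σ[e>=8](S)))) → 1
  (σ[f>5](π[f,h]((T ⋈[f=e] σ[e<=5](S)))) ∪ π[f,h](ρ[h/e](ρ[f/b](σ[e>=8](S))))) → 1
  σ[f<8]((σ[f>5](π[f,h]((T ⋈[f=e] σ[e<=5](S)))) ∪ π[f,h](ρ[h/e](ρ[f/b](σ[e>=8](S)))))) → 1
E2 subexpression sizes:
  T → 3
  S → 5
  σ[e<=5](S) → 4
  (T ⋈[f=e] σ[e<=5](S)) → 2
  π[f,h]((T ⋈[f=e] σ[e<=5](S))) → 2
  σ[f>5](π[f,h]((T ⋈[f=e] σ[e<=5](S)))) → 0
  S → 5
  σ[e>=8](S) → 1
  ρ[f/b](σ[e>=8](S)) → 1
  ρ[h/e](ρ[f/b](σ[e>=8](S))) → 1
  π[f,h](ρ[h/e](ρ[f/b](σ[e>=8](S)))) → 1
  (σ[f>5](π[f,h]((T ⋈[f=e] σ[e<=5](S)))) ∪ π[f,h](ρ[h/e](ρ[f/b](σ[e>=8](S))))) → 1
  σ[f>=8]((σ[f>5](π[f,h]((T ⋈[f=e] σ[e<=5](S)))) ∪ π[f,h](ρ[h/e](ρ[f/b](σ[e>=8](S)))))) → 0

E1 result:
f | h
3 | 9
E2 result:
f | h
(0 rows)
Witness: (3, 9) appears 1× in E1 but 0× in E2.

no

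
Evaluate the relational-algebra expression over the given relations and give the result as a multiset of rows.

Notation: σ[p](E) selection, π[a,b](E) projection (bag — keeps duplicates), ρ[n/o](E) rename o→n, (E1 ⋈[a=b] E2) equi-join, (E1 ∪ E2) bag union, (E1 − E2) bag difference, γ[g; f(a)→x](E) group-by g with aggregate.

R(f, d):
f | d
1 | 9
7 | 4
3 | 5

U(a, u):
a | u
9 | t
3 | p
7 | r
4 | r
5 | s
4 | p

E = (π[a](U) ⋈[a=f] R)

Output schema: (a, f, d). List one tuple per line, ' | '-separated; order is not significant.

Row counts bottom-up:
  U → 6
  π[a](U) → 6
  R → 3
  (π[a](U) ⋈[a=f] R) → 2

== RESULT ==
a | f | d
3 | 3 | 5
7 | 7 | 4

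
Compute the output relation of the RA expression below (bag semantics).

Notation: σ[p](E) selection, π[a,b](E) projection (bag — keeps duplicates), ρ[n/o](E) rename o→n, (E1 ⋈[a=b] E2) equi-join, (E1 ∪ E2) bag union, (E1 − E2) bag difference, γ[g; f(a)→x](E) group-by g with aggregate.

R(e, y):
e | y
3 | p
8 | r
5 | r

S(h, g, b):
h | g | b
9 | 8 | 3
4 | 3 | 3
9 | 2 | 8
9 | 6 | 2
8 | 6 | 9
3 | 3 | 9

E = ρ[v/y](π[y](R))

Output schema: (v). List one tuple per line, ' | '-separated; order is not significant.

Row counts bottom-up:
  R → 3
  π[y](R) → 3
  ρ[v/y](π[y](R)) → 3

== RESULT ==
v
p
r
r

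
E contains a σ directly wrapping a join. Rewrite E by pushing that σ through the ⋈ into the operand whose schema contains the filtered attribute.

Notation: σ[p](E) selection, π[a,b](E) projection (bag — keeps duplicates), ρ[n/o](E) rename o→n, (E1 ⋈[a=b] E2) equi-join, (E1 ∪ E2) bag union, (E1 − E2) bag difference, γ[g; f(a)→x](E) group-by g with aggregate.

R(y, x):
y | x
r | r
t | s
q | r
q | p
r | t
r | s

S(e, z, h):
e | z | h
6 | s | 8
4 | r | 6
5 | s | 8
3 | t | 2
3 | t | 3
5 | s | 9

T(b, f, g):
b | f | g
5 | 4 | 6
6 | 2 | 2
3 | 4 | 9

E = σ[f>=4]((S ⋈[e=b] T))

σ filters on f, owned by the right side.
E' = (S ⋈[e=b] σ[f>=4](T))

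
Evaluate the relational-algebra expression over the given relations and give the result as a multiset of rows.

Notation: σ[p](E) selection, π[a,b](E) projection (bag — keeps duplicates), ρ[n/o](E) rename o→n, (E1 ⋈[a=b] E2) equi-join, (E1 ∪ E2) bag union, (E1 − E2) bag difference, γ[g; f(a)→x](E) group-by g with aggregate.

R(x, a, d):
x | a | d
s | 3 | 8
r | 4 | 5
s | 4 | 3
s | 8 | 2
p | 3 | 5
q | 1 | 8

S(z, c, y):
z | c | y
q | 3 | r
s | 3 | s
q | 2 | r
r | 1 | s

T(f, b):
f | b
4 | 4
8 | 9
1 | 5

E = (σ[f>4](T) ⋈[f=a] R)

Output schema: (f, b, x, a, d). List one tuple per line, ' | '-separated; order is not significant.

Subexpression sizes:
  T → 3
  σ[f>4](T) → 1
  R → 6
  (σ[f>4](T) ⋈[f=a] R) → 1

== RESULT ==
f | b | x | a | d
8 | 9 | s | 8 | 2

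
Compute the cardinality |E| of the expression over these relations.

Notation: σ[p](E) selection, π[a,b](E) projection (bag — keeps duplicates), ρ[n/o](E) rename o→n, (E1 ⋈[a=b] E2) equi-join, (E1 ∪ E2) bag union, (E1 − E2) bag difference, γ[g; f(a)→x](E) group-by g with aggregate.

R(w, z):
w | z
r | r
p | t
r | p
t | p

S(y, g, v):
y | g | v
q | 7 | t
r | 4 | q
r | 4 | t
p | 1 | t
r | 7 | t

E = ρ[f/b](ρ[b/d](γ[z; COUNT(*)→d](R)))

Subexpression sizes:
  R → 4
  γ[z; COUNT(*)→d](R) → 3
  ρ[b/d](γ[z; COUNT(*)→d](R)) → 3
  ρ[f/b](ρ[b/d](γ[z; COUNT(*)→d](R))) → 3

|E| = 3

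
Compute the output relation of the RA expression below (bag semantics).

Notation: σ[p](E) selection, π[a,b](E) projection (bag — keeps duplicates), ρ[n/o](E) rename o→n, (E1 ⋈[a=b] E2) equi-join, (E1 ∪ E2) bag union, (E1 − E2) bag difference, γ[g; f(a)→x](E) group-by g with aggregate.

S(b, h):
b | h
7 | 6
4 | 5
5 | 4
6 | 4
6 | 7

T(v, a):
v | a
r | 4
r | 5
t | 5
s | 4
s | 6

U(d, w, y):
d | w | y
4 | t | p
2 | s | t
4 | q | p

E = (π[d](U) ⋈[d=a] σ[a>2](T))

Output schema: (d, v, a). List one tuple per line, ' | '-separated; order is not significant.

Row counts bottom-up:
  U → 3
  π[d](U) → 3
  T → 5
  σ[a>2](T) → 5
  (π[d](U) ⋈[d=a] σ[a>2](T)) → 4

== RESULT ==
d | v | a
4 | r | 4
4 | r | 4
4 | s | 4
4 | s | 4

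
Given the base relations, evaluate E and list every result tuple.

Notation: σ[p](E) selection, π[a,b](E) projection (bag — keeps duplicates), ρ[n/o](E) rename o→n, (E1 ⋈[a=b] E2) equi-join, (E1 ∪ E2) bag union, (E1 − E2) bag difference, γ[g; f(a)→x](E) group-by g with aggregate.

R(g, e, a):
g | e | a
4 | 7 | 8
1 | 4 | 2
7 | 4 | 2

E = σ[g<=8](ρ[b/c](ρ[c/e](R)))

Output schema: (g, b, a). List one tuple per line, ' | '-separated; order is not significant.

Per-node cardinality:
  R → 3
  ρ[c/e](R) → 3
  ρ[b/c](ρ[c/e](R)) → 3
  σ[g<=8](ρ[b/c](ρ[c/e](R))) → 3

== RESULT ==
g | b | a
1 | 4 | 2
4 | 7 | 8
7 | 4 | 2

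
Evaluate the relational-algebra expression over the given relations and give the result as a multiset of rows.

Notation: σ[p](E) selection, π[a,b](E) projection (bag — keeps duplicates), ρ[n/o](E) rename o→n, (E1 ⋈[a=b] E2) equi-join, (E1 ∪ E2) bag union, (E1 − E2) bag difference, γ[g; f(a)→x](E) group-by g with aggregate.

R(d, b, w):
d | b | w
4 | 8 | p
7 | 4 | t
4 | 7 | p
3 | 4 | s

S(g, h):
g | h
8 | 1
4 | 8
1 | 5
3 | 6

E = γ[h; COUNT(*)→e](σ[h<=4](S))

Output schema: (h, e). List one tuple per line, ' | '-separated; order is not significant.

Row counts bottom-up:
  S → 4
  σ[h<=4](S) → 1
  γ[h; COUNT(*)→e](σ[h<=4](S)) → 1

== RESULT ==
h | e
1 | 1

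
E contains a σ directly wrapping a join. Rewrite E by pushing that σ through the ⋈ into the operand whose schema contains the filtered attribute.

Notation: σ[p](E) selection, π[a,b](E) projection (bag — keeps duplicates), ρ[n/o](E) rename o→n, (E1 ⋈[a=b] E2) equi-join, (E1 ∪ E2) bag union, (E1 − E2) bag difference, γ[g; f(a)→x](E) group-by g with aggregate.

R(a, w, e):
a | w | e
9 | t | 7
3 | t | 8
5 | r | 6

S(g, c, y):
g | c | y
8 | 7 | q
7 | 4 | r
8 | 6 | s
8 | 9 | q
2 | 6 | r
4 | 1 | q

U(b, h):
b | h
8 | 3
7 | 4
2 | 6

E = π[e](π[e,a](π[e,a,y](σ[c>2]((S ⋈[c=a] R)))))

σ filters on c, owned by the left side.
E' = π[e](π[e,a](π[e,a,y]((σ[c>2](S) ⋈[c=a] R))))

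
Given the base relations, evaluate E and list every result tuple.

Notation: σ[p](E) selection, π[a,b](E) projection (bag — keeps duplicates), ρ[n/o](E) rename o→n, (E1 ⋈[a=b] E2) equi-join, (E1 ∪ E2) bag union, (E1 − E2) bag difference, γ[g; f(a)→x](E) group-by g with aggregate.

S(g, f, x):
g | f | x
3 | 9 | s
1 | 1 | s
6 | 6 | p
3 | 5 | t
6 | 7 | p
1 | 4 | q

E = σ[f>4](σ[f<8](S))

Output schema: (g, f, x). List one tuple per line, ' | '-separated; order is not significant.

Row counts bottom-up:
  S → 6
  σ[f<8](S) → 5
  σ[f>4](σ[f<8](S)) → 3

== RESULT ==
g | f | x
3 | 5 | t
6 | 6 | p
6 | 7 | p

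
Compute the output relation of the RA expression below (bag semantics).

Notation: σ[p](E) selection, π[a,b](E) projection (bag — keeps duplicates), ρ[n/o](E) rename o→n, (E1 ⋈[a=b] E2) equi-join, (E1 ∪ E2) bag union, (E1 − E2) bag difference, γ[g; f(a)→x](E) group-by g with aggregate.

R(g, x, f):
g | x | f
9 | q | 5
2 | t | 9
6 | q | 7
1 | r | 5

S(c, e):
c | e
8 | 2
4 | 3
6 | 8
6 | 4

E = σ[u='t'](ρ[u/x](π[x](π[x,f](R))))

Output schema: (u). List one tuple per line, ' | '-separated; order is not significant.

Per-node cardinality:
  R → 4
  π[x,f](R) → 4
  π[x](π[x,f](R)) → 4
  ρ[u/x](π[x](π[x,f](R))) → 4
  σ[u='t'](ρ[u/x](π[x](π[x,f](R)))) → 1

== RESULT ==
u
t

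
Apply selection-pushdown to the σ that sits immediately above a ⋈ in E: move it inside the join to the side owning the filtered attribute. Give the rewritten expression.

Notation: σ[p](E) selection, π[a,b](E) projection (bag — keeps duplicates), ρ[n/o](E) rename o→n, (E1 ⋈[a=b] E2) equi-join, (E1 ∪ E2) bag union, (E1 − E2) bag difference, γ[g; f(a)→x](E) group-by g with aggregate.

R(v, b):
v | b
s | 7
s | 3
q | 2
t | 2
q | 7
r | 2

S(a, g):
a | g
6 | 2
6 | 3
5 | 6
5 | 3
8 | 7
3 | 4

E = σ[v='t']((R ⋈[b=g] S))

σ filters on v, owned by the left side.
E' = (σ[v='t'](R) ⋈[b=g] S)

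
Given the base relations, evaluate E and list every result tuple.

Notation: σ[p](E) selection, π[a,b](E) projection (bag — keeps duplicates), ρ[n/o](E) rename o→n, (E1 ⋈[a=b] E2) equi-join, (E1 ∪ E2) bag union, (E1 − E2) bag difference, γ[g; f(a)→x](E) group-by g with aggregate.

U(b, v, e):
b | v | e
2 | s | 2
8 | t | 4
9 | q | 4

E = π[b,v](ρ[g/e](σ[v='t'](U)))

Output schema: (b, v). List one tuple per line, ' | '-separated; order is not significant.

Row counts bottom-up:
  U → 3
  σ[v='t'](U) → 1
  ρ[g/e](σ[v='t'](U)) → 1
  π[b,v](ρ[g/e](σ[v='t'](U))) → 1

== RESULT ==
b | v
8 | t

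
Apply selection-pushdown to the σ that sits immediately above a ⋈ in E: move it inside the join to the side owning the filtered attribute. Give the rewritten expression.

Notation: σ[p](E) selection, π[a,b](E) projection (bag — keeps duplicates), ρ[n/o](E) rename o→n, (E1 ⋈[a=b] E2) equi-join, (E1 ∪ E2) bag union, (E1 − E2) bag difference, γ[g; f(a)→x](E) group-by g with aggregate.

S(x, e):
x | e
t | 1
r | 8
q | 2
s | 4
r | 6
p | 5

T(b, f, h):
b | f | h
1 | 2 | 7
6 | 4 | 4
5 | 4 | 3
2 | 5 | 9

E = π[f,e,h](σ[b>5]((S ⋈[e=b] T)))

σ filters on b, owned by the right side.
E' = π[f,e,h]((S ⋈[e=b] σ[b>5](T)))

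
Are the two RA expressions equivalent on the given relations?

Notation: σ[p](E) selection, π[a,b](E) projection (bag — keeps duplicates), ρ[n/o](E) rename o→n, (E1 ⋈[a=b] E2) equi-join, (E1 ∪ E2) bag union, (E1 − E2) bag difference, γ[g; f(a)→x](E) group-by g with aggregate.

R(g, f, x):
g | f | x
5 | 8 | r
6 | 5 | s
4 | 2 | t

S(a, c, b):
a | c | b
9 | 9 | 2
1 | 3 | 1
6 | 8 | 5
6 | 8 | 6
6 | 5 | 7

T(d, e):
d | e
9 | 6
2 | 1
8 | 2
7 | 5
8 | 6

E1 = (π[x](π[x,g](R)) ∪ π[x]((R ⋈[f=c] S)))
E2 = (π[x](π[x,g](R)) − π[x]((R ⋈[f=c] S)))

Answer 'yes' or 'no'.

E1 per-node cardinality:
  R → 3
  π[x,g](R) → 3
  π[x](π[x,g](R)) → 3
  R → 3
  S → 5
  (R ⋈[f=c] S) → 3
  π[x]((R ⋈[f=c] S)) → 3
  (π[x](π[x,g](R)) ∪ π[x]((R ⋈[f=c] S))) → 6
E2 per-node cardinality:
  R → 3
  π[x,g](R) → 3
  π[x](π[x,g](R)) → 3
  R → 3
  S → 5
  (R ⋈[f=c] S) → 3
  π[x]((R ⋈[f=c] S)) → 3
  (π[x](π[x,g](R)) − π[x]((R ⋈[f=c] S))) → 1

E1 result:
x
r
r
r
s
s
t
E2 result:
x
t
Witness: ('s',) appears 2× in E1 but 0× in E2.

no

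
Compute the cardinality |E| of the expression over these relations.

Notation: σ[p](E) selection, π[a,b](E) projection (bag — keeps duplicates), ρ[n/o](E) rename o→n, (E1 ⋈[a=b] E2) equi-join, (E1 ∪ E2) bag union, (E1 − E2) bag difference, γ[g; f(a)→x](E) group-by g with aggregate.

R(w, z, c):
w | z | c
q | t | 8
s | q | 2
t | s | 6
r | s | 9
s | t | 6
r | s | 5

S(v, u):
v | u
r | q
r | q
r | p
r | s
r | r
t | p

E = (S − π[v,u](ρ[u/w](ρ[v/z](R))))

Per-node cardinality:
  S → 6
  R → 6
  ρ[v/z](R) → 6
  ρ[u/w](ρ[v/z](R)) → 6
  π[v,u](ρ[u/w](ρ[v/z](R))) → 6
  (S − π[v,u](ρ[u/w](ρ[v/z](R)))) → 6

|E| = 6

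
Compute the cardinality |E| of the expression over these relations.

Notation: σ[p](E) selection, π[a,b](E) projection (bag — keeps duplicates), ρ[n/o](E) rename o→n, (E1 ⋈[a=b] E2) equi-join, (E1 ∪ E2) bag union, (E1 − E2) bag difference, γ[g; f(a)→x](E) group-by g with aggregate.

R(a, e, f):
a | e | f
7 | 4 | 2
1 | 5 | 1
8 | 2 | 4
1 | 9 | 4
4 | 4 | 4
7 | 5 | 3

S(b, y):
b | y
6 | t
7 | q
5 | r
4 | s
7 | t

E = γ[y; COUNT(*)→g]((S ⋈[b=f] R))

Subexpression sizes:
  S → 5
  R → 6
  (S ⋈[b=f] R) → 3
  γ[y; COUNT(*)→g]((S ⋈[b=f] R)) → 1

|E| = 1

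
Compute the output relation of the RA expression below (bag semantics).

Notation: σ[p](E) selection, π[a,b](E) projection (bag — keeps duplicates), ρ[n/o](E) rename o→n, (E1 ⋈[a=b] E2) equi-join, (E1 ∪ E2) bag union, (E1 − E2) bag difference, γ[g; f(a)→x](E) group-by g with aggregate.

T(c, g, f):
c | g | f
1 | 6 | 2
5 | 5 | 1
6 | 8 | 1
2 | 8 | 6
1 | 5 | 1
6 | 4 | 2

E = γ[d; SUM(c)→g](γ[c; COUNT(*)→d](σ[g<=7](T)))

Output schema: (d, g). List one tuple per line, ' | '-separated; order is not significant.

Per-node cardinality:
  T → 6
  σ[g<=7](T) → 4
  γ[c; COUNT(*)→d](σ[g<=7](T)) → 3
  γ[d; SUM(c)→g](γ[c; COUNT(*)→d](σ[g<=7](T))) → 2

== RESULT ==
d | g
1 | 11
2 | 1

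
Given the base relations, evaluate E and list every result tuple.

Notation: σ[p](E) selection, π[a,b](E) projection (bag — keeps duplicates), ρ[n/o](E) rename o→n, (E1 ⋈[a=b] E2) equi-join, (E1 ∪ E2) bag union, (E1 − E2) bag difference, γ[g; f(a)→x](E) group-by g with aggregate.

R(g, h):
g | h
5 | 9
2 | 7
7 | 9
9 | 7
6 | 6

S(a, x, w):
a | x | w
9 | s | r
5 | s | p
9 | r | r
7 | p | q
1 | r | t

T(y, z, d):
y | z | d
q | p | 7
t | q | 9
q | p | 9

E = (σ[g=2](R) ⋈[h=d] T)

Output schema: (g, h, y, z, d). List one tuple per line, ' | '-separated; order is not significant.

Row counts bottom-up:
  R → 5
  σ[g=2](R) → 1
  T → 3
  (σ[g=2](R) ⋈[h=d] T) → 1

== RESULT ==
g | h | y | z | d
2 | 7 | q | p | 7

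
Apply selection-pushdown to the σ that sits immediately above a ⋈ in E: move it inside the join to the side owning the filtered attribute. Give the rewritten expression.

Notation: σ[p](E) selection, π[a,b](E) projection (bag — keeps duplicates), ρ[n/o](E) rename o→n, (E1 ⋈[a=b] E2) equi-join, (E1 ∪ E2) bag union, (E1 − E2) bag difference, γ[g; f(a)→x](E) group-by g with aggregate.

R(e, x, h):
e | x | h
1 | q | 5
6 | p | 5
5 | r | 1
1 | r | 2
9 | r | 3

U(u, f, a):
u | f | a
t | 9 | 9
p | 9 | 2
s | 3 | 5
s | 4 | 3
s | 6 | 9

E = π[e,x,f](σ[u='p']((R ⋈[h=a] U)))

σ filters on u, owned by the right side.
E' = π[e,x,f]((R ⋈[h=a] σ[u='p'](U)))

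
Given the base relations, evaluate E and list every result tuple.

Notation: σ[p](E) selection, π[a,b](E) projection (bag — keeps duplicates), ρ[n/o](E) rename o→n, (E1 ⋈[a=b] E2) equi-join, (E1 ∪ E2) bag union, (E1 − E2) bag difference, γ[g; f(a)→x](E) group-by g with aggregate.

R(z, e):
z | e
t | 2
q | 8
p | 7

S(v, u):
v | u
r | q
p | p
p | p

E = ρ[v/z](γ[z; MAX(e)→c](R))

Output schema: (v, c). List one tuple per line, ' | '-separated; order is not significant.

Subexpression sizes:
  R → 3
  γ[z; MAX(e)→c](R) → 3
  ρ[v/z](γ[z; MAX(e)→c](R)) → 3

== RESULT ==
v | c
p | 7
q | 8
t | 2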